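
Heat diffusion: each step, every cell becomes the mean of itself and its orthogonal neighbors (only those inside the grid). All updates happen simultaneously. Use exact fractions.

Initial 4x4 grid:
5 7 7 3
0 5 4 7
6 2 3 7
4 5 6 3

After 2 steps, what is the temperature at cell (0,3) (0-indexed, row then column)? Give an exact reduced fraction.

Step 1: cell (0,3) = 17/3
Step 2: cell (0,3) = 97/18
Full grid after step 2:
  14/3 377/80 1327/240 97/18
  73/20 23/5 237/50 1267/240
  81/20 389/100 461/100 1199/240
  49/12 177/40 547/120 175/36

Answer: 97/18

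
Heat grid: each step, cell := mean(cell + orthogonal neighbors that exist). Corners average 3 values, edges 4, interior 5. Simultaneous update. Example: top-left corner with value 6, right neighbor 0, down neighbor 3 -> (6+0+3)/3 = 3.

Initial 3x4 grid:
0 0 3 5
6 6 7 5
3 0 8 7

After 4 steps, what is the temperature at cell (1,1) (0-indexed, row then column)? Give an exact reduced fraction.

Step 1: cell (1,1) = 19/5
Step 2: cell (1,1) = 397/100
Step 3: cell (1,1) = 3833/1000
Step 4: cell (1,1) = 474619/120000
Full grid after step 4:
  139439/43200 7159/2000 232493/54000 154723/32400
  990611/288000 474619/120000 93499/20000 62339/12000
  163289/43200 305849/72000 1086847/216000 352171/64800

Answer: 474619/120000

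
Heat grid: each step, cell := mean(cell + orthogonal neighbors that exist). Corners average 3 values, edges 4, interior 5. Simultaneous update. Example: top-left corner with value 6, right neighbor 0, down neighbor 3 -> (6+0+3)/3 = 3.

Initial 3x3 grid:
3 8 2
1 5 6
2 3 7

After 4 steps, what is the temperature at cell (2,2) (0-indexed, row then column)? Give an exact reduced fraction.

Step 1: cell (2,2) = 16/3
Step 2: cell (2,2) = 175/36
Step 3: cell (2,2) = 10061/2160
Step 4: cell (2,2) = 581587/129600
Full grid after step 4:
  170729/43200 1880077/432000 302981/64800
  1093843/288000 756649/180000 501113/108000
  39851/10800 3543779/864000 581587/129600

Answer: 581587/129600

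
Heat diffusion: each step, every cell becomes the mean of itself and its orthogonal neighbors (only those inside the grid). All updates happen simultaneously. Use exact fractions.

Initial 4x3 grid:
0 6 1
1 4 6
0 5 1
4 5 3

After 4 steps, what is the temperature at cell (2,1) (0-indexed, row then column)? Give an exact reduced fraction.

Step 1: cell (2,1) = 3
Step 2: cell (2,1) = 179/50
Step 3: cell (2,1) = 6159/2000
Step 4: cell (2,1) = 392671/120000
Full grid after step 4:
  353923/129600 2705077/864000 425023/129600
  620693/216000 1090763/360000 742193/216000
  208151/72000 392671/120000 26739/8000
  15079/4800 930289/288000 150011/43200

Answer: 392671/120000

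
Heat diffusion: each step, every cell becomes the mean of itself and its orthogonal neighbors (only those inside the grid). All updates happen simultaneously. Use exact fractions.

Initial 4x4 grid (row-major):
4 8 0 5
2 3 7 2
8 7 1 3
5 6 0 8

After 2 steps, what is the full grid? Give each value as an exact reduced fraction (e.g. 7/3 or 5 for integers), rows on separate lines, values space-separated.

After step 1:
  14/3 15/4 5 7/3
  17/4 27/5 13/5 17/4
  11/2 5 18/5 7/2
  19/3 9/2 15/4 11/3
After step 2:
  38/9 1129/240 821/240 139/36
  1189/240 21/5 417/100 761/240
  253/48 24/5 369/100 901/240
  49/9 235/48 931/240 131/36

Answer: 38/9 1129/240 821/240 139/36
1189/240 21/5 417/100 761/240
253/48 24/5 369/100 901/240
49/9 235/48 931/240 131/36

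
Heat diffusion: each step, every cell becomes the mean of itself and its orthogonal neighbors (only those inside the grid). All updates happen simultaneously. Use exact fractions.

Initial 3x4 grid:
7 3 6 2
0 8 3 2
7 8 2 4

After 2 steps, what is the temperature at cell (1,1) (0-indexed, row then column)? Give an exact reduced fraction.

Step 1: cell (1,1) = 22/5
Step 2: cell (1,1) = 527/100
Full grid after step 2:
  89/18 517/120 511/120 115/36
  547/120 527/100 191/50 259/80
  67/12 199/40 521/120 29/9

Answer: 527/100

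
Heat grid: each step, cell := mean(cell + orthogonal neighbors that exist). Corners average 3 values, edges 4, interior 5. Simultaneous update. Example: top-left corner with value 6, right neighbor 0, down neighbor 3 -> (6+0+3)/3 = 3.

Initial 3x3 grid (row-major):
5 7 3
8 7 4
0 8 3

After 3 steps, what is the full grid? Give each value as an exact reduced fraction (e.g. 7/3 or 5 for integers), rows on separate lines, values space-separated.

Answer: 6329/1080 38963/7200 11443/2160
1637/300 33187/6000 71201/14400
5869/1080 36263/7200 3641/720

Derivation:
After step 1:
  20/3 11/2 14/3
  5 34/5 17/4
  16/3 9/2 5
After step 2:
  103/18 709/120 173/36
  119/20 521/100 1243/240
  89/18 649/120 55/12
After step 3:
  6329/1080 38963/7200 11443/2160
  1637/300 33187/6000 71201/14400
  5869/1080 36263/7200 3641/720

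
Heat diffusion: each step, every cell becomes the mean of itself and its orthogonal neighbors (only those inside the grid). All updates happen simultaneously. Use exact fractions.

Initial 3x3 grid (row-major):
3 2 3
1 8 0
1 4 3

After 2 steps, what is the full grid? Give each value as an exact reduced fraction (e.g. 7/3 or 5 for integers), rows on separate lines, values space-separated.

Answer: 37/12 8/3 55/18
41/16 71/20 21/8
37/12 17/6 59/18

Derivation:
After step 1:
  2 4 5/3
  13/4 3 7/2
  2 4 7/3
After step 2:
  37/12 8/3 55/18
  41/16 71/20 21/8
  37/12 17/6 59/18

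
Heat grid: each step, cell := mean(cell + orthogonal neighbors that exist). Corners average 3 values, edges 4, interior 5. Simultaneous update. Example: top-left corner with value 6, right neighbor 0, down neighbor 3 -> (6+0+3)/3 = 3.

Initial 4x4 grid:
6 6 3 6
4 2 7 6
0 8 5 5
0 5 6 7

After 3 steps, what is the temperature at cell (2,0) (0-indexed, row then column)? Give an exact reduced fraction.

Answer: 6709/1800

Derivation:
Step 1: cell (2,0) = 3
Step 2: cell (2,0) = 35/12
Step 3: cell (2,0) = 6709/1800
Full grid after step 3:
  9719/2160 1325/288 12599/2400 209/40
  1399/360 28517/6000 1009/200 4473/800
  6709/1800 12683/3000 10853/2000 13451/2400
  727/216 15773/3600 2081/400 4199/720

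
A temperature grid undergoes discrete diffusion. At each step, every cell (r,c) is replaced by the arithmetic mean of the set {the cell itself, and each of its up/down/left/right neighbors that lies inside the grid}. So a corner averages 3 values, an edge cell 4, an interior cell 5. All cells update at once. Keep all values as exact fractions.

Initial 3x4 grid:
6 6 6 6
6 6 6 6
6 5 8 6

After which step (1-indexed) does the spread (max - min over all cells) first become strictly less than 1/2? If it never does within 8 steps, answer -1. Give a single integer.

Step 1: max=20/3, min=17/3, spread=1
Step 2: max=767/120, min=88/15, spread=21/40
Step 3: max=6827/1080, min=1069/180, spread=413/1080
  -> spread < 1/2 first at step 3
Step 4: max=201761/32400, min=322141/54000, spread=21191/81000
Step 5: max=6036167/972000, min=215431/36000, spread=21953/97200
Step 6: max=90030517/14580000, min=58407203/9720000, spread=193577/1166400
Step 7: max=1347272507/218700000, min=3510062777/583200000, spread=9919669/69984000
Step 8: max=322472264377/52488000000, min=70365687431/11664000000, spread=18645347/167961600

Answer: 3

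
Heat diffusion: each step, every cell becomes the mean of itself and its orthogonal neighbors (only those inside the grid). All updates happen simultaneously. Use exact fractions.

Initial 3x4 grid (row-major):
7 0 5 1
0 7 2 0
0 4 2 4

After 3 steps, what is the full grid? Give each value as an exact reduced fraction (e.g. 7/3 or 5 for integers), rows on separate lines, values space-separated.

Answer: 6401/2160 23213/7200 2067/800 857/360
21823/7200 8327/3000 5623/2000 10697/4800
5531/2160 20813/7200 6101/2400 49/20

Derivation:
After step 1:
  7/3 19/4 2 2
  7/2 13/5 16/5 7/4
  4/3 13/4 3 2
After step 2:
  127/36 701/240 239/80 23/12
  293/120 173/50 251/100 179/80
  97/36 611/240 229/80 9/4
After step 3:
  6401/2160 23213/7200 2067/800 857/360
  21823/7200 8327/3000 5623/2000 10697/4800
  5531/2160 20813/7200 6101/2400 49/20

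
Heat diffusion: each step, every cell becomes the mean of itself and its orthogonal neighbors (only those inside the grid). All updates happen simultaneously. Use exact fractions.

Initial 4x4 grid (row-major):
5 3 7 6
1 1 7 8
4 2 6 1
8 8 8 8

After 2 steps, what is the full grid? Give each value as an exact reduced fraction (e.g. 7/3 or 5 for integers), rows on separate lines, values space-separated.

After step 1:
  3 4 23/4 7
  11/4 14/5 29/5 11/2
  15/4 21/5 24/5 23/4
  20/3 13/2 15/2 17/3
After step 2:
  13/4 311/80 451/80 73/12
  123/40 391/100 493/100 481/80
  521/120 441/100 561/100 1303/240
  203/36 373/60 367/60 227/36

Answer: 13/4 311/80 451/80 73/12
123/40 391/100 493/100 481/80
521/120 441/100 561/100 1303/240
203/36 373/60 367/60 227/36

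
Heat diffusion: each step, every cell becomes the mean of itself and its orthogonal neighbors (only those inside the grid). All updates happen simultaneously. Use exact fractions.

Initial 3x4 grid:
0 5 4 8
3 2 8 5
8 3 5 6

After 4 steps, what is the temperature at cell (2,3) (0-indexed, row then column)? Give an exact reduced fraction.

Answer: 143369/25920

Derivation:
Step 1: cell (2,3) = 16/3
Step 2: cell (2,3) = 211/36
Step 3: cell (2,3) = 11903/2160
Step 4: cell (2,3) = 143369/25920
Full grid after step 4:
  95719/25920 45677/10800 2647/540 142729/25920
  678787/172800 307469/72000 122713/24000 63011/11520
  106159/25920 98629/21600 21841/4320 143369/25920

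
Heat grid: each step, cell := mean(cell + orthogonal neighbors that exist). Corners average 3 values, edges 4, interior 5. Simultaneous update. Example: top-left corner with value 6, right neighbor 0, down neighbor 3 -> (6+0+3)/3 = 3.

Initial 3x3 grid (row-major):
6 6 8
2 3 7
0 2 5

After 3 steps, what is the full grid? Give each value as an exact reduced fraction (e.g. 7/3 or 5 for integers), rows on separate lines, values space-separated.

Answer: 931/216 14443/2880 45/8
3341/960 5081/1200 14383/2880
1225/432 551/160 1841/432

Derivation:
After step 1:
  14/3 23/4 7
  11/4 4 23/4
  4/3 5/2 14/3
After step 2:
  79/18 257/48 37/6
  51/16 83/20 257/48
  79/36 25/8 155/36
After step 3:
  931/216 14443/2880 45/8
  3341/960 5081/1200 14383/2880
  1225/432 551/160 1841/432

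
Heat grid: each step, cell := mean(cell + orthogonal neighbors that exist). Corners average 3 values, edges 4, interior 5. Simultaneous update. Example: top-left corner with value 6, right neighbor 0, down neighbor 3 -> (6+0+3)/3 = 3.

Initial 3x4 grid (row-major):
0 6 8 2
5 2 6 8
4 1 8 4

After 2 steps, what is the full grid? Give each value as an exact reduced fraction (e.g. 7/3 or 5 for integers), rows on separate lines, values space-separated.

Answer: 125/36 103/24 219/40 11/2
55/16 209/50 513/100 361/60
59/18 95/24 647/120 197/36

Derivation:
After step 1:
  11/3 4 11/2 6
  11/4 4 32/5 5
  10/3 15/4 19/4 20/3
After step 2:
  125/36 103/24 219/40 11/2
  55/16 209/50 513/100 361/60
  59/18 95/24 647/120 197/36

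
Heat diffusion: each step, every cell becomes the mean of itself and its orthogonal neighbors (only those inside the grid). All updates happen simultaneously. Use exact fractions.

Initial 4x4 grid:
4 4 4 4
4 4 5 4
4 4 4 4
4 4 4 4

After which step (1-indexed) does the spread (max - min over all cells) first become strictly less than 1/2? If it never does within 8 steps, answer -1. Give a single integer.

Answer: 1

Derivation:
Step 1: max=17/4, min=4, spread=1/4
  -> spread < 1/2 first at step 1
Step 2: max=211/50, min=4, spread=11/50
Step 3: max=9967/2400, min=4, spread=367/2400
Step 4: max=44771/10800, min=2413/600, spread=1337/10800
Step 5: max=1337669/324000, min=72469/18000, spread=33227/324000
Step 6: max=40094327/9720000, min=436049/108000, spread=849917/9720000
Step 7: max=1200114347/291600000, min=6548533/1620000, spread=21378407/291600000
Step 8: max=35958462371/8748000000, min=1967688343/486000000, spread=540072197/8748000000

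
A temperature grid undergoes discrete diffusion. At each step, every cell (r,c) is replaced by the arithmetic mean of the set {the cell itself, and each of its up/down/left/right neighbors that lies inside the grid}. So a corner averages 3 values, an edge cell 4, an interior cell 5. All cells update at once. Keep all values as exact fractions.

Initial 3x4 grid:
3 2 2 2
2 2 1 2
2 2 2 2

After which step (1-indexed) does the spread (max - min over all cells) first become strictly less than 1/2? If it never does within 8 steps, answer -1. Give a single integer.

Answer: 3

Derivation:
Step 1: max=7/3, min=7/4, spread=7/12
Step 2: max=41/18, min=177/100, spread=457/900
Step 3: max=4613/2160, min=8789/4800, spread=13159/43200
  -> spread < 1/2 first at step 3
Step 4: max=273247/129600, min=79849/43200, spread=337/1296
Step 5: max=16028873/7776000, min=32321309/17280000, spread=29685679/155520000
Step 6: max=953497507/466560000, min=292310419/155520000, spread=61253/373248
Step 7: max=56636253713/27993600000, min=17681060321/9331200000, spread=14372291/111974400
Step 8: max=3378538795267/1679616000000, min=1065982456339/559872000000, spread=144473141/1343692800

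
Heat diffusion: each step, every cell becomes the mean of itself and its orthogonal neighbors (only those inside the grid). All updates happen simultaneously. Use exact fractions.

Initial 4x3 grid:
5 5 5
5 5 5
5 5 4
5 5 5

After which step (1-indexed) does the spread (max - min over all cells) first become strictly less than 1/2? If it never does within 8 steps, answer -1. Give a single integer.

Answer: 1

Derivation:
Step 1: max=5, min=14/3, spread=1/3
  -> spread < 1/2 first at step 1
Step 2: max=5, min=569/120, spread=31/120
Step 3: max=5, min=5189/1080, spread=211/1080
Step 4: max=8953/1800, min=523103/108000, spread=14077/108000
Step 5: max=536317/108000, min=4719593/972000, spread=5363/48600
Step 6: max=297131/60000, min=142059191/29160000, spread=93859/1166400
Step 7: max=480663533/97200000, min=8537725519/1749600000, spread=4568723/69984000
Step 8: max=14398381111/2916000000, min=513099564371/104976000000, spread=8387449/167961600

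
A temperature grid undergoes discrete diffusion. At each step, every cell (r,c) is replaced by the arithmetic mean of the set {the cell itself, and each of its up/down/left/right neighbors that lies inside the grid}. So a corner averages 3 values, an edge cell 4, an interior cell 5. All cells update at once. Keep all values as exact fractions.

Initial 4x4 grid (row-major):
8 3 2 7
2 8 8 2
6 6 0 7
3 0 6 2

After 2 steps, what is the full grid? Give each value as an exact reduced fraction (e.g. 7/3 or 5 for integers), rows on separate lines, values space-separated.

Answer: 187/36 1199/240 215/48 44/9
1199/240 493/100 129/25 197/48
69/16 114/25 363/100 383/80
11/3 51/16 323/80 13/4

Derivation:
After step 1:
  13/3 21/4 5 11/3
  6 27/5 4 6
  17/4 4 27/5 11/4
  3 15/4 2 5
After step 2:
  187/36 1199/240 215/48 44/9
  1199/240 493/100 129/25 197/48
  69/16 114/25 363/100 383/80
  11/3 51/16 323/80 13/4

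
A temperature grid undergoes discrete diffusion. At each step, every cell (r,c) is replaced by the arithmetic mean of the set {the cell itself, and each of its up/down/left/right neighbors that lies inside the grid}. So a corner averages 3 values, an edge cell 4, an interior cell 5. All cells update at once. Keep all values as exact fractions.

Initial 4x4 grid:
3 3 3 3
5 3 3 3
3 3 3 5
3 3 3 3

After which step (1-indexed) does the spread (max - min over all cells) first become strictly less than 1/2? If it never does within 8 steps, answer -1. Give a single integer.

Answer: 3

Derivation:
Step 1: max=11/3, min=3, spread=2/3
Step 2: max=211/60, min=3, spread=31/60
Step 3: max=1831/540, min=113/36, spread=34/135
  -> spread < 1/2 first at step 3
Step 4: max=35963/10800, min=7141/2250, spread=8431/54000
Step 5: max=64207/19440, min=519133/162000, spread=2986/30375
Step 6: max=47768953/14580000, min=261259/81000, spread=742333/14580000
Step 7: max=1430547031/437400000, min=94223801/29160000, spread=268594/6834375
Step 8: max=42794055961/13122000000, min=14170334899/4374000000, spread=2211338/102515625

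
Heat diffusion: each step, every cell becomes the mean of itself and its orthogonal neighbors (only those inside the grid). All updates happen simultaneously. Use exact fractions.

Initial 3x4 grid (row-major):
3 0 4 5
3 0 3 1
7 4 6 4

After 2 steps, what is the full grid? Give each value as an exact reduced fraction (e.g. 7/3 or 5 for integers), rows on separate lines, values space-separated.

After step 1:
  2 7/4 3 10/3
  13/4 2 14/5 13/4
  14/3 17/4 17/4 11/3
After step 2:
  7/3 35/16 653/240 115/36
  143/48 281/100 153/50 261/80
  73/18 91/24 449/120 67/18

Answer: 7/3 35/16 653/240 115/36
143/48 281/100 153/50 261/80
73/18 91/24 449/120 67/18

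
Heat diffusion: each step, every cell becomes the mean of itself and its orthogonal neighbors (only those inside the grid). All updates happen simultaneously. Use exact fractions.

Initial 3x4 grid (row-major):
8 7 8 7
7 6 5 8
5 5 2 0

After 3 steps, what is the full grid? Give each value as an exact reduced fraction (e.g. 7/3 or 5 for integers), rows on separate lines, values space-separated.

After step 1:
  22/3 29/4 27/4 23/3
  13/2 6 29/5 5
  17/3 9/2 3 10/3
After step 2:
  253/36 41/6 103/15 233/36
  51/8 601/100 531/100 109/20
  50/9 115/24 499/120 34/9
After step 3:
  1457/216 1504/225 11467/1800 1691/270
  14981/2400 733/125 5559/1000 2101/400
  301/54 1154/225 8117/1800 4819/1080

Answer: 1457/216 1504/225 11467/1800 1691/270
14981/2400 733/125 5559/1000 2101/400
301/54 1154/225 8117/1800 4819/1080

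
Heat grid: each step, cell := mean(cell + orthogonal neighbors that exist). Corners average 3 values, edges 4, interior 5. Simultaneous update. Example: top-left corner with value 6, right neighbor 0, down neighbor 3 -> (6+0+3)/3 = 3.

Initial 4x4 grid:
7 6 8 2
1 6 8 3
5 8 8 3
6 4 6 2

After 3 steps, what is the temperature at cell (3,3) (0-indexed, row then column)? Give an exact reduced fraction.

Answer: 2539/540

Derivation:
Step 1: cell (3,3) = 11/3
Step 2: cell (3,3) = 38/9
Step 3: cell (3,3) = 2539/540
Full grid after step 3:
  5849/1080 41641/7200 8029/1440 11111/2160
  39061/7200 17159/3000 6757/1200 1789/360
  4309/800 11363/2000 1637/300 8641/1800
  3869/720 553/100 4673/900 2539/540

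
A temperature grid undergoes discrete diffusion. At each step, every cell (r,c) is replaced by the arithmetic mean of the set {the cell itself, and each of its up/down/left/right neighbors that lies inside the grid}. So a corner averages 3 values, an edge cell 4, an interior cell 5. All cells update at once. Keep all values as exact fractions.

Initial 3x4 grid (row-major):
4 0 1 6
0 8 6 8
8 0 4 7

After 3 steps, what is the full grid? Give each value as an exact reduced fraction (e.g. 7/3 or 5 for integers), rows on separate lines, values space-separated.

Answer: 3169/1080 12931/3600 307/75 3623/720
4397/1200 7227/2000 14473/3000 76099/14400
7813/2160 31387/7200 34547/7200 3041/540

Derivation:
After step 1:
  4/3 13/4 13/4 5
  5 14/5 27/5 27/4
  8/3 5 17/4 19/3
After step 2:
  115/36 319/120 169/40 5
  59/20 429/100 449/100 1409/240
  38/9 883/240 1259/240 52/9
After step 3:
  3169/1080 12931/3600 307/75 3623/720
  4397/1200 7227/2000 14473/3000 76099/14400
  7813/2160 31387/7200 34547/7200 3041/540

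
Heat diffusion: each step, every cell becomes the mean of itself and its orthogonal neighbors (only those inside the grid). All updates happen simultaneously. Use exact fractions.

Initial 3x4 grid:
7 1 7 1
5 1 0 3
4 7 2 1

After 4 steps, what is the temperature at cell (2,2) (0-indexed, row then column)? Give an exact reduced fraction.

Step 1: cell (2,2) = 5/2
Step 2: cell (2,2) = 53/20
Step 3: cell (2,2) = 519/200
Step 4: cell (2,2) = 50299/18000
Full grid after step 4:
  495613/129600 732833/216000 632713/216000 330893/129600
  3310387/864000 1237463/360000 989963/360000 2151907/864000
  499363/129600 90901/27000 50299/18000 34327/14400

Answer: 50299/18000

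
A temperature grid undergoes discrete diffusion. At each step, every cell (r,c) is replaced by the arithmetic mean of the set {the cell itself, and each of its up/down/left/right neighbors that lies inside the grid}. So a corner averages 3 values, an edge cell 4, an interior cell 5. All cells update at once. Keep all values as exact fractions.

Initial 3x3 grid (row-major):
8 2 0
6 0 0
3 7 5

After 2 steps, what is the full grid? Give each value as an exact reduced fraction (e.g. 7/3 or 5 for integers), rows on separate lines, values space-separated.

After step 1:
  16/3 5/2 2/3
  17/4 3 5/4
  16/3 15/4 4
After step 2:
  145/36 23/8 53/36
  215/48 59/20 107/48
  40/9 193/48 3

Answer: 145/36 23/8 53/36
215/48 59/20 107/48
40/9 193/48 3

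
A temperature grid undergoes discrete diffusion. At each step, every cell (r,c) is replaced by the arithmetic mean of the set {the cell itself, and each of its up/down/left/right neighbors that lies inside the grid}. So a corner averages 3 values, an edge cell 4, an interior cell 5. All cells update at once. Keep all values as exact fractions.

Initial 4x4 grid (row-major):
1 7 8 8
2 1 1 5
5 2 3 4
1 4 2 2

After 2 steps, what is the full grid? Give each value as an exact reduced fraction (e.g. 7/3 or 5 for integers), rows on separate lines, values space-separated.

After step 1:
  10/3 17/4 6 7
  9/4 13/5 18/5 9/2
  5/2 3 12/5 7/2
  10/3 9/4 11/4 8/3
After step 2:
  59/18 971/240 417/80 35/6
  641/240 157/50 191/50 93/20
  133/48 51/20 61/20 49/15
  97/36 17/6 151/60 107/36

Answer: 59/18 971/240 417/80 35/6
641/240 157/50 191/50 93/20
133/48 51/20 61/20 49/15
97/36 17/6 151/60 107/36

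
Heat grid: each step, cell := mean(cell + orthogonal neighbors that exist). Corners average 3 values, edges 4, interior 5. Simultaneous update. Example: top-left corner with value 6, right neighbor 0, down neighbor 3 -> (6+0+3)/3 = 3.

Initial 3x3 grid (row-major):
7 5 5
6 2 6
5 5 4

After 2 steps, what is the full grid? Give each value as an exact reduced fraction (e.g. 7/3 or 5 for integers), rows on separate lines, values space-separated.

Answer: 21/4 1253/240 43/9
317/60 114/25 1163/240
43/9 287/60 53/12

Derivation:
After step 1:
  6 19/4 16/3
  5 24/5 17/4
  16/3 4 5
After step 2:
  21/4 1253/240 43/9
  317/60 114/25 1163/240
  43/9 287/60 53/12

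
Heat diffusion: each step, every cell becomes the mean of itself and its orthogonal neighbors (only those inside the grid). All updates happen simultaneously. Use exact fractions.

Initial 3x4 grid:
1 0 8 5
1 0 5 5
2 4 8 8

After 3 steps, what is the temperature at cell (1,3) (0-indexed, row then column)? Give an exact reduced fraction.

Answer: 8991/1600

Derivation:
Step 1: cell (1,3) = 23/4
Step 2: cell (1,3) = 479/80
Step 3: cell (1,3) = 8991/1600
Full grid after step 3:
  743/432 19687/7200 10199/2400 1907/360
  1181/600 2981/1000 9397/2000 8991/1600
  1051/432 25337/7200 12049/2400 2137/360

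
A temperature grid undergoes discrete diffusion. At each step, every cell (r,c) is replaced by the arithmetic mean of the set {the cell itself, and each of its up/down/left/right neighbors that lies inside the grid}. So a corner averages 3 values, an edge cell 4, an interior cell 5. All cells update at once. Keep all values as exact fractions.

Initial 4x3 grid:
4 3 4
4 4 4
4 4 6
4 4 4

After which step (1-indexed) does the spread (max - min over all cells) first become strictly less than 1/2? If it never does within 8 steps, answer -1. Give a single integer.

Step 1: max=14/3, min=11/3, spread=1
Step 2: max=271/60, min=893/240, spread=191/240
Step 3: max=2371/540, min=8203/2160, spread=427/720
Step 4: max=69553/16200, min=503729/129600, spread=1171/2880
  -> spread < 1/2 first at step 4
Step 5: max=2073031/486000, min=30418531/7776000, spread=183331/518400
Step 6: max=123091649/29160000, min=1845050009/466560000, spread=331777/1244160
Step 7: max=3672416783/874800000, min=111329796331/27993600000, spread=9166727/41472000
Step 8: max=438196800719/104976000000, min=6718891364129/1679616000000, spread=779353193/4478976000

Answer: 4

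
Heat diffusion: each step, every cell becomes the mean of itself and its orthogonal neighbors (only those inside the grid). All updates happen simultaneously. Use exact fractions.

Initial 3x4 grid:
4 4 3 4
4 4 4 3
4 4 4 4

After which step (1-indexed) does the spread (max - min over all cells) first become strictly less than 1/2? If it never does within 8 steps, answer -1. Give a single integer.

Answer: 2

Derivation:
Step 1: max=4, min=10/3, spread=2/3
Step 2: max=4, min=287/80, spread=33/80
  -> spread < 1/2 first at step 2
Step 3: max=4, min=7781/2160, spread=859/2160
Step 4: max=7121/1800, min=476797/129600, spread=7183/25920
Step 5: max=425789/108000, min=28764923/7776000, spread=378377/1555200
Step 6: max=4230211/1080000, min=1740578377/466560000, spread=3474911/18662400
Step 7: max=379346011/97200000, min=104891599643/27993600000, spread=174402061/1119744000
Step 8: max=45344183273/11664000000, min=6321179433937/1679616000000, spread=1667063659/13436928000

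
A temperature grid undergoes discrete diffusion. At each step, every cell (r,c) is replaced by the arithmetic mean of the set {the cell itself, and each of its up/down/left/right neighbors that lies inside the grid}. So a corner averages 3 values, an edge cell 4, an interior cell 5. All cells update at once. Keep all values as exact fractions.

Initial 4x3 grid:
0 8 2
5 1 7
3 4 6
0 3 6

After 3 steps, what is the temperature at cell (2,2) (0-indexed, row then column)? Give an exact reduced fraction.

Step 1: cell (2,2) = 23/4
Step 2: cell (2,2) = 363/80
Step 3: cell (2,2) = 11033/2400
Full grid after step 3:
  403/108 6067/1600 985/216
  23219/7200 8299/2000 31069/7200
  7883/2400 7269/2000 11033/2400
  353/120 17891/4800 757/180

Answer: 11033/2400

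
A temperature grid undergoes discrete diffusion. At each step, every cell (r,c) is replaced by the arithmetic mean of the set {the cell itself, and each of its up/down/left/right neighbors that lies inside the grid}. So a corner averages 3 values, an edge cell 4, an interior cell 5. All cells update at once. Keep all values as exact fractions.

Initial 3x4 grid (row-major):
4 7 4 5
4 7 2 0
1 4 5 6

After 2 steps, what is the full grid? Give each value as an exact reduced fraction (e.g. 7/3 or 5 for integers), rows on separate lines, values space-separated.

Answer: 29/6 99/20 83/20 43/12
21/5 443/100 102/25 811/240
15/4 163/40 473/120 67/18

Derivation:
After step 1:
  5 11/2 9/2 3
  4 24/5 18/5 13/4
  3 17/4 17/4 11/3
After step 2:
  29/6 99/20 83/20 43/12
  21/5 443/100 102/25 811/240
  15/4 163/40 473/120 67/18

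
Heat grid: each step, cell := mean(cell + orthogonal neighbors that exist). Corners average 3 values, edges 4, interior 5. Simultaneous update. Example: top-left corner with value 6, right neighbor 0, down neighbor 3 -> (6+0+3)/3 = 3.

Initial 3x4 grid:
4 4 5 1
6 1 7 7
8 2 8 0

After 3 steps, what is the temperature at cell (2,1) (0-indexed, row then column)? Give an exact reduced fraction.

Step 1: cell (2,1) = 19/4
Step 2: cell (2,1) = 55/12
Step 3: cell (2,1) = 17053/3600
Full grid after step 3:
  943/216 31231/7200 30611/7200 4753/1080
  7383/1600 4453/1000 13729/3000 62947/14400
  2047/432 17053/3600 341/75 3337/720

Answer: 17053/3600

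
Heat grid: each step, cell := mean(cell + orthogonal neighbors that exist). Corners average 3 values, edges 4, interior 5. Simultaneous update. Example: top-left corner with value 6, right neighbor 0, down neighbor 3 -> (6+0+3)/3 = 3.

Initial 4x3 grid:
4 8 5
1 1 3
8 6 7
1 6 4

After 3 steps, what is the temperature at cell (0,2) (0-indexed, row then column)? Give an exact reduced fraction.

Step 1: cell (0,2) = 16/3
Step 2: cell (0,2) = 83/18
Step 3: cell (0,2) = 4909/1080
Full grid after step 3:
  563/135 31489/7200 4909/1080
  7571/1800 6523/1500 8321/1800
  869/200 28237/6000 2149/450
  3377/720 68573/14400 10921/2160

Answer: 4909/1080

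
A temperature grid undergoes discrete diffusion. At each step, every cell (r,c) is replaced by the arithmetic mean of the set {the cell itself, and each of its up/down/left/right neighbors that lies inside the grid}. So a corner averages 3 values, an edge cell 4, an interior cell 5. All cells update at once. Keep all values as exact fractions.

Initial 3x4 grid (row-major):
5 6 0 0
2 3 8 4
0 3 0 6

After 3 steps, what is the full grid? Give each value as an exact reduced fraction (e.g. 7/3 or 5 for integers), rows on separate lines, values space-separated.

After step 1:
  13/3 7/2 7/2 4/3
  5/2 22/5 3 9/2
  5/3 3/2 17/4 10/3
After step 2:
  31/9 59/15 17/6 28/9
  129/40 149/50 393/100 73/24
  17/9 709/240 145/48 145/36
After step 3:
  3817/1080 742/225 12427/3600 647/216
  6923/2400 6809/2000 18967/6000 25399/7200
  5809/2160 19519/7200 25079/7200 1453/432

Answer: 3817/1080 742/225 12427/3600 647/216
6923/2400 6809/2000 18967/6000 25399/7200
5809/2160 19519/7200 25079/7200 1453/432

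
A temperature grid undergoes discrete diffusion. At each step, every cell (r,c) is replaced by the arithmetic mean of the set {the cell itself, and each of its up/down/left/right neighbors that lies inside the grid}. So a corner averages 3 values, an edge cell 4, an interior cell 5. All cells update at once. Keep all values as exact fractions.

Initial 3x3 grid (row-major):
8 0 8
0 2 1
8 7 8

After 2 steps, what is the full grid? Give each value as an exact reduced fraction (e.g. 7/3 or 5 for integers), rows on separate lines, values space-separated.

After step 1:
  8/3 9/2 3
  9/2 2 19/4
  5 25/4 16/3
After step 2:
  35/9 73/24 49/12
  85/24 22/5 181/48
  21/4 223/48 49/9

Answer: 35/9 73/24 49/12
85/24 22/5 181/48
21/4 223/48 49/9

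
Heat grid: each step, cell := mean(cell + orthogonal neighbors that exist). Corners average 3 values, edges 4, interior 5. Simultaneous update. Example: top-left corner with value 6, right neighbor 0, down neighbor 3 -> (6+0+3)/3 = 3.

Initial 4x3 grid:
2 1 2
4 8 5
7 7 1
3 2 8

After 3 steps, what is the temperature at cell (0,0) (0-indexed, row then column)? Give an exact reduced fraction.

Answer: 1639/432

Derivation:
Step 1: cell (0,0) = 7/3
Step 2: cell (0,0) = 65/18
Step 3: cell (0,0) = 1639/432
Full grid after step 3:
  1639/432 707/192 781/216
  157/36 108/25 1189/288
  1151/240 5609/1200 6641/1440
  337/72 3403/720 1949/432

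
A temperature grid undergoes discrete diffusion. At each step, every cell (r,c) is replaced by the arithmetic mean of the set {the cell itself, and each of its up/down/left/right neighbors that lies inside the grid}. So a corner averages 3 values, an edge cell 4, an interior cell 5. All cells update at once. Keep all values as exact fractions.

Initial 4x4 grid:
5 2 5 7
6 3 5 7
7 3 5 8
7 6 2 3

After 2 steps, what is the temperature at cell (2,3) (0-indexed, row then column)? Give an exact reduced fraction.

Step 1: cell (2,3) = 23/4
Step 2: cell (2,3) = 643/120
Full grid after step 2:
  40/9 499/120 119/24 107/18
  287/60 113/25 249/50 143/24
  337/60 469/100 483/100 643/120
  203/36 599/120 523/120 169/36

Answer: 643/120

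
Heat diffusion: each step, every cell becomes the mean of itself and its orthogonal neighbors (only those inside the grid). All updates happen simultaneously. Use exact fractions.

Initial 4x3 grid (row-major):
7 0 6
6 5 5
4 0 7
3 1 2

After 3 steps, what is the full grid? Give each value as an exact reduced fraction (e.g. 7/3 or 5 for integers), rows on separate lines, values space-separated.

After step 1:
  13/3 9/2 11/3
  11/2 16/5 23/4
  13/4 17/5 7/2
  8/3 3/2 10/3
After step 2:
  43/9 157/40 167/36
  977/240 447/100 967/240
  889/240 297/100 959/240
  89/36 109/40 25/9
After step 3:
  9197/2160 10687/2400 9067/2160
  30641/7200 3893/1000 30841/7200
  23791/7200 3573/1000 24791/7200
  6409/2160 2189/800 6839/2160

Answer: 9197/2160 10687/2400 9067/2160
30641/7200 3893/1000 30841/7200
23791/7200 3573/1000 24791/7200
6409/2160 2189/800 6839/2160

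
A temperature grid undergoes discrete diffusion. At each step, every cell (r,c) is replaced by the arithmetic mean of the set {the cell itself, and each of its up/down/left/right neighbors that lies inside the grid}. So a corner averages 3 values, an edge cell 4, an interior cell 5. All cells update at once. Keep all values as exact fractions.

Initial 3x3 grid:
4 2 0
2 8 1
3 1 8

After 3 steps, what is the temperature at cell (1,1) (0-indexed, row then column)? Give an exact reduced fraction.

Step 1: cell (1,1) = 14/5
Step 2: cell (1,1) = 99/25
Step 3: cell (1,1) = 1551/500
Full grid after step 3:
  6403/2160 23113/7200 1981/720
  50801/14400 1551/500 50101/14400
  797/240 13669/3600 7433/2160

Answer: 1551/500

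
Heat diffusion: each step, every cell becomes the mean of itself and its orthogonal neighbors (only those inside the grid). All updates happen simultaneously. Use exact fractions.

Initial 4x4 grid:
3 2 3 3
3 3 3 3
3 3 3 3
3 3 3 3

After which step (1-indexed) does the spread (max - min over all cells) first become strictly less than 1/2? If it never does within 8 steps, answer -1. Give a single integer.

Step 1: max=3, min=8/3, spread=1/3
  -> spread < 1/2 first at step 1
Step 2: max=3, min=329/120, spread=31/120
Step 3: max=3, min=3029/1080, spread=211/1080
Step 4: max=3, min=307157/108000, spread=16843/108000
Step 5: max=26921/9000, min=2777357/972000, spread=130111/972000
Step 6: max=1612841/540000, min=83837633/29160000, spread=3255781/29160000
Step 7: max=1608893/540000, min=2524046309/874800000, spread=82360351/874800000
Step 8: max=289093559/97200000, min=75980683109/26244000000, spread=2074577821/26244000000

Answer: 1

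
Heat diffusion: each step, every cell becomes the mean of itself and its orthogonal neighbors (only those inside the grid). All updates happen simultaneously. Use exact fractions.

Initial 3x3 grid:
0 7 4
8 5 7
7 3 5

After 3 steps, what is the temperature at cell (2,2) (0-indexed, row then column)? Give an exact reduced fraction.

Answer: 775/144

Derivation:
Step 1: cell (2,2) = 5
Step 2: cell (2,2) = 61/12
Step 3: cell (2,2) = 775/144
Full grid after step 3:
  185/36 401/80 763/144
  411/80 2149/400 4987/960
  49/9 629/120 775/144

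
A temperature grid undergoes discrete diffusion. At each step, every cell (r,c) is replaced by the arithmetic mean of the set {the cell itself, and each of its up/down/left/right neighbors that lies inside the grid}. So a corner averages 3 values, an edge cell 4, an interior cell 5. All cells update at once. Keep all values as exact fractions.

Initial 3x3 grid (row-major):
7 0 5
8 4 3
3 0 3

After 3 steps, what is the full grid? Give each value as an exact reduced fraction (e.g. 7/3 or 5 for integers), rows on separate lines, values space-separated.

After step 1:
  5 4 8/3
  11/2 3 15/4
  11/3 5/2 2
After step 2:
  29/6 11/3 125/36
  103/24 15/4 137/48
  35/9 67/24 11/4
After step 3:
  307/72 283/72 1439/432
  1207/288 833/240 1847/576
  395/108 949/288 403/144

Answer: 307/72 283/72 1439/432
1207/288 833/240 1847/576
395/108 949/288 403/144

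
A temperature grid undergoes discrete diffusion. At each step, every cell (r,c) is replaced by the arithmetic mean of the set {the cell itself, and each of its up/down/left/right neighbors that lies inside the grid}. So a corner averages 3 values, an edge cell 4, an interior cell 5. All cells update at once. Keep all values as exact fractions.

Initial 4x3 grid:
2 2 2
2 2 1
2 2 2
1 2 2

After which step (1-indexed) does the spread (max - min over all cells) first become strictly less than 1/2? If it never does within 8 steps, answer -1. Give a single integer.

Answer: 1

Derivation:
Step 1: max=2, min=5/3, spread=1/3
  -> spread < 1/2 first at step 1
Step 2: max=2, min=31/18, spread=5/18
Step 3: max=1381/720, min=1949/1080, spread=49/432
Step 4: max=41231/21600, min=234731/129600, spread=2531/25920
Step 5: max=406609/216000, min=94566911/51840000, spread=3019249/51840000
Step 6: max=36480949/19440000, min=94803289/51840000, spread=297509/6220800
Step 7: max=544514479/291600000, min=342091200791/186624000000, spread=6398065769/186624000000
Step 8: max=21738621049/11664000000, min=1027006535227/559872000000, spread=131578201/4478976000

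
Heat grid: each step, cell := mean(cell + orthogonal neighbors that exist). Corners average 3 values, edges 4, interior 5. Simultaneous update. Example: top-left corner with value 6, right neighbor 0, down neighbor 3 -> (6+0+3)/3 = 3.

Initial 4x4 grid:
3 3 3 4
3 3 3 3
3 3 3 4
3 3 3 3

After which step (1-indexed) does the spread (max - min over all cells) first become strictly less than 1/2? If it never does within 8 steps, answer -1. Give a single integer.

Answer: 2

Derivation:
Step 1: max=7/2, min=3, spread=1/2
Step 2: max=121/36, min=3, spread=13/36
  -> spread < 1/2 first at step 2
Step 3: max=23657/7200, min=3, spread=2057/7200
Step 4: max=6571/2025, min=3009/1000, spread=19111/81000
Step 5: max=20825669/6480000, min=10204/3375, spread=1233989/6480000
Step 6: max=46592321/14580000, min=6553981/2160000, spread=9411797/58320000
Step 7: max=278057131/87480000, min=1184299/388800, spread=362183/2733750
Step 8: max=41565563093/13122000000, min=29697029863/9720000000, spread=29491455559/262440000000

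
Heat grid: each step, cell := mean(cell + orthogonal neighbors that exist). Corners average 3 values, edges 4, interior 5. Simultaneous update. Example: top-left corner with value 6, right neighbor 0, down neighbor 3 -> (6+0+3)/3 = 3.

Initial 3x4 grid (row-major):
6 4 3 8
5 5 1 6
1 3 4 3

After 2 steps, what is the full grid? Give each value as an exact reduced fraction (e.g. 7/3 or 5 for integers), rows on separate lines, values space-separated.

After step 1:
  5 9/2 4 17/3
  17/4 18/5 19/5 9/2
  3 13/4 11/4 13/3
After step 2:
  55/12 171/40 539/120 85/18
  317/80 97/25 373/100 183/40
  7/2 63/20 53/15 139/36

Answer: 55/12 171/40 539/120 85/18
317/80 97/25 373/100 183/40
7/2 63/20 53/15 139/36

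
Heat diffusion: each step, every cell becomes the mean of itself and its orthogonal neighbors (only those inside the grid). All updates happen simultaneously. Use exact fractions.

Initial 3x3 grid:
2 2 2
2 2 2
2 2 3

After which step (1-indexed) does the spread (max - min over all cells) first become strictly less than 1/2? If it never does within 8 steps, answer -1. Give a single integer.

Answer: 1

Derivation:
Step 1: max=7/3, min=2, spread=1/3
  -> spread < 1/2 first at step 1
Step 2: max=41/18, min=2, spread=5/18
Step 3: max=473/216, min=2, spread=41/216
Step 4: max=28051/12960, min=731/360, spread=347/2592
Step 5: max=1662137/777600, min=7357/3600, spread=2921/31104
Step 6: max=99140539/46656000, min=889483/432000, spread=24611/373248
Step 7: max=5917442033/2799360000, min=20096741/9720000, spread=207329/4478976
Step 8: max=353953152451/167961600000, min=1075601599/518400000, spread=1746635/53747712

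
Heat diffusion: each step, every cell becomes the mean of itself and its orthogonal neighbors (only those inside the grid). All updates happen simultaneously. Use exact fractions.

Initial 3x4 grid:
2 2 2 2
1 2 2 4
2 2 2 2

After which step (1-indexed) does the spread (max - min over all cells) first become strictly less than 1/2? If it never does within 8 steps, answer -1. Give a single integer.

Step 1: max=8/3, min=5/3, spread=1
Step 2: max=307/120, min=413/240, spread=67/80
Step 3: max=2597/1080, min=3883/2160, spread=437/720
Step 4: max=1017643/432000, min=1586021/864000, spread=29951/57600
Step 5: max=8900813/3888000, min=14700211/7776000, spread=206761/518400
  -> spread < 1/2 first at step 5
Step 6: max=3518882323/1555200000, min=5955457421/3110400000, spread=14430763/41472000
Step 7: max=207918752657/93312000000, min=363392214439/186624000000, spread=139854109/497664000
Step 8: max=12353334917563/5598720000000, min=22038716000501/11197440000000, spread=7114543559/29859840000

Answer: 5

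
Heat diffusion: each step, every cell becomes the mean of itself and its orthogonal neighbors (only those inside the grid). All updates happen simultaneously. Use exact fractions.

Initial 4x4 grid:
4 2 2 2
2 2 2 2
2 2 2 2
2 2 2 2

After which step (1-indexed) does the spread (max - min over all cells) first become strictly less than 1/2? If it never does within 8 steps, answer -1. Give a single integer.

Answer: 3

Derivation:
Step 1: max=8/3, min=2, spread=2/3
Step 2: max=23/9, min=2, spread=5/9
Step 3: max=257/108, min=2, spread=41/108
  -> spread < 1/2 first at step 3
Step 4: max=7523/3240, min=2, spread=1043/3240
Step 5: max=219953/97200, min=2, spread=25553/97200
Step 6: max=6503459/2916000, min=18079/9000, spread=645863/2916000
Step 7: max=192601691/87480000, min=120971/60000, spread=16225973/87480000
Step 8: max=5726277983/2624400000, min=54701/27000, spread=409340783/2624400000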